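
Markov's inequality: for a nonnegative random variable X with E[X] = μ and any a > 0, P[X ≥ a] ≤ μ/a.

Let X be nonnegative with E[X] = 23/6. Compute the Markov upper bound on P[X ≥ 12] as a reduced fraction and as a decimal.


μ = E[X] = 23/6, a = 12.
Markov: P[X ≥ 12] ≤ μ/a = (23/6)/12 = 23/72.
Numerically: ≈ 0.3194.
(Since a = 12 > μ = 3.8333, the bound 23/72 is < 1 and informative.)

P[X ≥ 12] ≤ 23/72 ≈ 0.3194.


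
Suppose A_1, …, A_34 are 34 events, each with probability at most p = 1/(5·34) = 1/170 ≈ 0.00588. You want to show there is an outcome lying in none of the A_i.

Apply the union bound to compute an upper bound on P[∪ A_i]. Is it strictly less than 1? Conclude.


Union bound: P[∪_{i=1}^{34} A_i] ≤ Σ_i P[A_i] ≤ 34·p = 34·(1/170) = 1/5.
Numerically: 1/5 ≈ 0.20000.
Is 1/5 < 1? YES.
Since P[∪ A_i] ≤ 1/5 < 1, the complement has P[∩ A_i^c] ≥ 1 − 1/5 = 4/5 > 0, so some outcome avoids every A_i.

34·p = 1/5 ≈ 0.20000; existence CERTIFIED by the union bound.


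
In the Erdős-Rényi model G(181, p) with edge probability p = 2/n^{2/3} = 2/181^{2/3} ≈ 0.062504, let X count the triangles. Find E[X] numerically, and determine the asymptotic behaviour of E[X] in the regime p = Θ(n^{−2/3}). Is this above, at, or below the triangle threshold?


Number of potential triangles: C(181, 3) = 971970.
Each occurs with probability p³ ≈ (0.062504)³ ≈ 2.4419279e-04.
By linearity: E[X] = C(181, 3)·p³ ≈ 971970 · 2.4419279e-04 ≈ 237.34807.
Since α = 2/3 < 1, p = c/n^{2/3} ≫ 1/n is above the triangle threshold p ~ 1/n. Asymptotically E[X] ~ (c³/6)·n^{3(1−α)} = (2³/6)·n^{1} → ∞; triangles are abundant w.h.p.

E[X] ≈ 237.34807; in regime p = Θ(1/n^{2/3}) E[X] diverges (above the triangle threshold p ~ 1/n).


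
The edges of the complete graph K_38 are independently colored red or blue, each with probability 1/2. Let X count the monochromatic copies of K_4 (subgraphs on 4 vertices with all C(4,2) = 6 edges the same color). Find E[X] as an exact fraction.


Let X = Σ_S X_S over the C(38, 4) = 73815 subsets S of size 4, where X_S = 1 if the K_4 on S is monochromatic.
For a fixed S, the K_4 on S has C(4, 2) = 6 edges. P[all 6 edges red] = (1/2)^6, and likewise for blue, so P[monochromatic] = 2·(1/2)^6 = 2^{1 − 6} = 1/32.
Summing: E[X] = C(38, 4) · 2^{1 − 6} = 73815 · 1/32 = 73815/32.
Numerically: E[X] ≈ 2306.71875.

E[X] = C(38,4)·2^(1−C(4,2)) = 73815/32 ≈ 2306.71875.


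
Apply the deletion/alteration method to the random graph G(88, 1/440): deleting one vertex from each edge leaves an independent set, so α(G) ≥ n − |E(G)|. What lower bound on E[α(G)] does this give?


E[|E(G)|] = C(88, 2)·p = 3828 · (1/440) = 87/10.
E[α(G)] ≥ n − E[|E(G)|] = 88 − 87/10 = 793/10.
Numerically: ≈ 79.300.
(This is only a lower bound; the true E[α(G)] may be larger.)

E[α(G)] ≥ 793/10 ≈ 79.300.


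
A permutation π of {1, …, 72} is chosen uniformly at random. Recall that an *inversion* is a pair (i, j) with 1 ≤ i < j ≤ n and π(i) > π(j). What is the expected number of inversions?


Write X = Σ X_I over the C(72, 2) = 2556 pairs i < j, with X_I the indicator of one inversion.
There are 2556 indicators.
For each fixed pair i < j, the values π(i) and π(j) are two distinct elements of {1, …, 72} in uniformly random order; by symmetry P[π(i) > π(j)] = 1/2.
By linearity: E[X] = 2556 · (1/2) = C(72, 2) · (1/2) = 2556/2 = 1278 ≈ 1278.000000.

E[X] = 1278 = 1278.000000.


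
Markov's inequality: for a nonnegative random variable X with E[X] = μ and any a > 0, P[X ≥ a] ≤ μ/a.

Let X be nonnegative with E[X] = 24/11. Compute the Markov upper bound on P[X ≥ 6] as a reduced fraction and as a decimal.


μ = E[X] = 24/11, a = 6.
Markov: P[X ≥ 6] ≤ μ/a = (24/11)/6 = 4/11.
Numerically: ≈ 0.363636.
(Since a = 6 > μ = 2.181818, the bound 4/11 is < 1 and informative.)

P[X ≥ 6] ≤ 4/11 ≈ 0.363636.


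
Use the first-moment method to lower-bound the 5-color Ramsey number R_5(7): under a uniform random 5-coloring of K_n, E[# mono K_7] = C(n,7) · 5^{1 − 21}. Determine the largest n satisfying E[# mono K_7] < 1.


We need C(n, 7) · 5^{1 − 21} < 1, i.e. C(n, 7) < 5^{21 − 1} = 95367431640625.
Check values of n near the boundary:
  n = 337: C(337, 7) = 91989916924632; 91989916924632 < 95367431640625? YES
  n = 338: C(338, 7) = 93935323022736; 93935323022736 < 95367431640625? YES
  n = 339: C(339, 7) = 95915887062372; 95915887062372 < 95367431640625? NO
The largest n with C(n, 7) < 95367431640625 is n = 338 (where E[X] = 93935323022736/95367431640625 ≈ 0.985). Hence R_5(7) > 338, i.e. R_5(7) ≥ 339.

Largest n = 338; hence R_5(7) > 338.


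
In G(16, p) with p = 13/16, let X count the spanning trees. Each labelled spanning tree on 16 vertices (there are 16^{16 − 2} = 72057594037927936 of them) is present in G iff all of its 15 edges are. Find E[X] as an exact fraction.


K_16 has 16^{16 − 2} = 72057594037927936 labelled spanning trees.
For each such spanning tree H, let X_H = 1 if all 15 edges of H are present in G. Then P[X_H = 1] = p^{15} = (13/16)^{15} = 51185893014090757/1152921504606846976.
Summing the indicators: E[X] = Σ_H E[X_H] = 72057594037927936 · p^{15} = 72057594037927936 · 51185893014090757/1152921504606846976 = 51185893014090757/16.
Numerically: E[X] ≈ 3.199e+15.

E[X] = 72057594037927936 · (13/16)^{15} = 51185893014090757/16 ≈ 3.199e+15.


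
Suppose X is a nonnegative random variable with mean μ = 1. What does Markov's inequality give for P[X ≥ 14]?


μ = E[X] = 1, a = 14.
Markov: P[X ≥ 14] ≤ μ/a = (1)/14 = 1/14.
Numerically: ≈ 0.07143.
(Since a = 14 > μ = 1.00000, the bound 1/14 is < 1 and informative.)

P[X ≥ 14] ≤ 1/14 ≈ 0.07143.


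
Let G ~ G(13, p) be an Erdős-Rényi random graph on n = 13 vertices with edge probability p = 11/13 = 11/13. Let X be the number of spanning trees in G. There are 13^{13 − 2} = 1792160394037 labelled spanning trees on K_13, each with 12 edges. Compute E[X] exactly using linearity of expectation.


K_13 has 13^{13 − 2} = 1792160394037 labelled spanning trees.
For each such spanning tree H, let X_H = 1 if all 12 edges of H are present in G. Then P[X_H = 1] = p^{12} = (11/13)^{12} = 3138428376721/23298085122481.
By linearity of expectation: E[X] = Σ_H E[X_H] = 1792160394037 · p^{12} = 1792160394037 · 3138428376721/23298085122481 = 3138428376721/13.
Numerically: E[X] ≈ 2.41e+11.

E[X] = 1792160394037 · (11/13)^{12} = 3138428376721/13 ≈ 2.41e+11.


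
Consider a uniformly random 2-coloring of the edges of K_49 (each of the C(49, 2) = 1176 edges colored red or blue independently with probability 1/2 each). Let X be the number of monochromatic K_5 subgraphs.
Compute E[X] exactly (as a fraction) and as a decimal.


Let X = Σ_S X_S over the C(49, 5) = 1906884 subsets S of size 5, where X_S = 1 if the K_5 on S is monochromatic.
For a fixed S, the K_5 on S has C(5, 2) = 10 edges. P[all 10 edges red] = (1/2)^10, and likewise for blue, so P[monochromatic] = 2·(1/2)^10 = 2^{1 − 10} = 1/512.
By linearity: E[X] = C(49, 5) · 2^{1 − 10} = 1906884 · 1/512 = 476721/128.
Numerically: E[X] ≈ 3724.383.

E[X] = C(49,5)·2^(1−C(5,2)) = 476721/128 ≈ 3724.383.


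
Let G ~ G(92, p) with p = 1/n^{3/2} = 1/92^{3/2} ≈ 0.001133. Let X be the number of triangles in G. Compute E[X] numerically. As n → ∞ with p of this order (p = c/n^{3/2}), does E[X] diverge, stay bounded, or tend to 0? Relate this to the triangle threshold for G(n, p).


Number of potential triangles: C(92, 3) = 125580.
Each occurs with probability p³ ≈ (0.001133)³ ≈ 1.455308e-09.
By linearity: E[X] = C(92, 3)·p³ ≈ 125580 · 1.455308e-09 ≈ 0.0002.
Since α = 3/2 > 1, p = c/n^{3/2} = o(1/n) is below the triangle threshold p ~ 1/n. Asymptotically E[X] ~ (c³/6)·n^{3(1−α)} = (1³/6)·n^{-1.5} → 0, so by Markov's inequality G has no triangles w.h.p.

E[X] ≈ 0.0002; in regime p = Θ(1/n^{3/2}) E[X] tends to 0 (below the triangle threshold p ~ 1/n).


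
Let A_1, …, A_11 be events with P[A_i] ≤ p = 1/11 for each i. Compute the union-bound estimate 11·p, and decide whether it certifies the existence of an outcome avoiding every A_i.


Union bound: P[∪_{i=1}^{11} A_i] ≤ Σ_i P[A_i] ≤ 11·p = 11·(1/11) = 1.
Numerically: 1 ≈ 1.000000.
Is 1 < 1? NO.
Since the bound 1 is ≥ 1, the union bound is uninformative here; it does NOT by itself certify existence.

11·p = 1 ≈ 1.000000; existence NOT certified by the union bound.


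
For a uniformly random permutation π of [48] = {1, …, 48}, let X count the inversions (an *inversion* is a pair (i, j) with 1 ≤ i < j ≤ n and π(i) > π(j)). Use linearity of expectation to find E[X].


Write X = Σ X_I over the C(48, 2) = 1128 pairs i < j, with X_I the indicator of one inversion.
There are 1128 indicators.
For each fixed pair i < j, the values π(i) and π(j) are two distinct elements of {1, …, 48} in uniformly random order; by symmetry P[π(i) > π(j)] = 1/2.
By linearity: E[X] = 1128 · (1/2) = C(48, 2) · (1/2) = 1128/2 = 564 ≈ 564.000.

E[X] = 564 = 564.000.


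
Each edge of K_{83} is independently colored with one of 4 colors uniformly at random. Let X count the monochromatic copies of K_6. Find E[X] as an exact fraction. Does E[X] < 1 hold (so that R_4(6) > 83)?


E[X] = C(83, 6) · 4^{1 − 15} = 377447148 · 4^{−14} = 377447148/268435456.
As a reduced fraction: E[X] = 94361787/67108864 ≈ 1.4061002.
Is E[X] < 1? NO.
Since E[X] ≥ 1, the first-moment bound is inconclusive at n = 83; it does NOT by itself certify R_4(6) > 83.

E[X] = 94361787/67108864 ≈ 1.4061002; E[X] ≥ 1; first-moment method inconclusive here.


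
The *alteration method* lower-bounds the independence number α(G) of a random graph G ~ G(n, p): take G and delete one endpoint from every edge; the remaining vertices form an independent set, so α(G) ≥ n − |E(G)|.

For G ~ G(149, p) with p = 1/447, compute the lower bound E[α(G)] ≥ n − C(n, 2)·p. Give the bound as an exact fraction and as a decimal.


E[|E(G)|] = C(149, 2)·p = 11026 · (1/447) = 74/3.
E[α(G)] ≥ n − E[|E(G)|] = 149 − 74/3 = 373/3.
Numerically: ≈ 124.33333.
(This is only a lower bound; the true E[α(G)] may be larger.)

E[α(G)] ≥ 373/3 ≈ 124.33333.


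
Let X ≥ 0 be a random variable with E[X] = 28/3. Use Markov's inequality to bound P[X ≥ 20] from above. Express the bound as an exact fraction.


μ = E[X] = 28/3, a = 20.
Markov: P[X ≥ 20] ≤ μ/a = (28/3)/20 = 7/15.
Numerically: ≈ 0.467.
(Since a = 20 > μ = 9.333, the bound 7/15 is < 1 and informative.)

P[X ≥ 20] ≤ 7/15 ≈ 0.467.


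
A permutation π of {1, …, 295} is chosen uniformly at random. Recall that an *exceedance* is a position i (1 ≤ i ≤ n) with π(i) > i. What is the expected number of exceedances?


Write X = Σ_{i=1}^{295} X_i, where X_i = 1_{π(i) > i}.
For each fixed i, π(i) is uniform over {1, …, 295} (marginal of a uniform permutation), so P[π(i) > i] = (n − i)/n. Summing: Σ_{i=1}^{295} (n − i)/n = (0 + 1 + … + 294)/295 = 295(295 − 1)/(2·295) = (295 − 1)/2.
Hence E[X] = Σ_{i=1}^{295} (295 − i)/295 = 147 ≈ 147.000000.

E[X] = 147 = 147.000000.


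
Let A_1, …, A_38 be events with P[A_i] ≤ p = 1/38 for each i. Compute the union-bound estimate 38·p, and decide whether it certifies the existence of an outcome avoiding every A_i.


Union bound: P[∪_{i=1}^{38} A_i] ≤ Σ_i P[A_i] ≤ 38·p = 38·(1/38) = 1.
Numerically: 1 ≈ 1.0000.
Is 1 < 1? NO.
Since the bound 1 is ≥ 1, the union bound is uninformative here; it does NOT by itself certify existence.

38·p = 1 ≈ 1.0000; existence NOT certified by the union bound.


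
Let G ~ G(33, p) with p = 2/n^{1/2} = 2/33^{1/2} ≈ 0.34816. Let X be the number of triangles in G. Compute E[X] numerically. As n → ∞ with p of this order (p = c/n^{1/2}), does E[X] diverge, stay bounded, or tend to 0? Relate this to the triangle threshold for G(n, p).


Number of potential triangles: C(33, 3) = 5456.
Each occurs with probability p³ ≈ (0.34816)³ ≈ 4.2200644e-02.
By linearity: E[X] = C(33, 3)·p³ ≈ 5456 · 4.2200644e-02 ≈ 230.24671.
Since α = 1/2 < 1, p = c/n^{1/2} ≫ 1/n is above the triangle threshold p ~ 1/n. Asymptotically E[X] ~ (c³/6)·n^{3(1−α)} = (2³/6)·n^{1.5} → ∞; triangles are abundant w.h.p.

E[X] ≈ 230.24671; in regime p = Θ(1/n^{1/2}) E[X] diverges (above the triangle threshold p ~ 1/n).


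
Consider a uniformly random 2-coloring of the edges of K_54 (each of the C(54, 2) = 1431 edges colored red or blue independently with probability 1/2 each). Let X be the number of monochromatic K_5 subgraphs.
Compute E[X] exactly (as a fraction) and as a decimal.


Let X = Σ_S X_S over the C(54, 5) = 3162510 subsets S of size 5, where X_S = 1 if the K_5 on S is monochromatic.
For a fixed S, the K_5 on S has C(5, 2) = 10 edges. P[all 10 edges red] = (1/2)^10, and likewise for blue, so P[monochromatic] = 2·(1/2)^10 = 2^{1 − 10} = 1/512.
Summing: E[X] = C(54, 5) · 2^{1 − 10} = 3162510 · 1/512 = 1581255/256.
Numerically: E[X] ≈ 6176.777344.

E[X] = C(54,5)·2^(1−C(5,2)) = 1581255/256 ≈ 6176.777344.


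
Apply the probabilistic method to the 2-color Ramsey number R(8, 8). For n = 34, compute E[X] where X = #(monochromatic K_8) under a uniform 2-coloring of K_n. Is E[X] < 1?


E[X] = C(34, 8) · 2^{1 − 28} = 18156204 · 2^{−27} = 18156204/134217728.
As a reduced fraction: E[X] = 4539051/33554432 ≈ 0.135274.
Is E[X] < 1? YES.
Since E[X] < 1, there exists a 2-coloring of K_{34} with no monochromatic K_8; hence R(8, 8) > 34.

E[X] = 4539051/33554432 ≈ 0.135274; E[X] < 1, so R(8, 8) > 34.


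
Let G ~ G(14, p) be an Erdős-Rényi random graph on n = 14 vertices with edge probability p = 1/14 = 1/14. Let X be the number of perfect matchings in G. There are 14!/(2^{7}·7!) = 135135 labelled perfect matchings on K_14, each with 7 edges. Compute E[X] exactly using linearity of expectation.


K_14 has 14!/(2^{7}·7!) = 135135 labelled perfect matchings.
For each such perfect matching H, let X_H = 1 if all 7 edges of H are present in G. Then P[X_H = 1] = p^{7} = (1/14)^{7} = 1/105413504.
By linearity: E[X] = Σ_H E[X_H] = 135135 · p^{7} = 135135 · 1/105413504 = 19305/15059072.
Numerically: E[X] ≈ 0.00128195.

E[X] = 135135 · (1/14)^{7} = 19305/15059072 ≈ 0.00128195.


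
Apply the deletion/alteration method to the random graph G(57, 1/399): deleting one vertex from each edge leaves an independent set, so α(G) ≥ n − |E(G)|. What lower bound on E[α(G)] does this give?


E[|E(G)|] = C(57, 2)·p = 1596 · (1/399) = 4.
E[α(G)] ≥ n − E[|E(G)|] = 57 − 4 = 53.
Numerically: ≈ 53.00000.
(This is only a lower bound; the true E[α(G)] may be larger.)

E[α(G)] ≥ 53 ≈ 53.00000.


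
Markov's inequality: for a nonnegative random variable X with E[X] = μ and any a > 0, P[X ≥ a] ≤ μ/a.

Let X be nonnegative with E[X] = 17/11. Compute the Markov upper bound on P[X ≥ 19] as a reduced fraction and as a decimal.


μ = E[X] = 17/11, a = 19.
Markov: P[X ≥ 19] ≤ μ/a = (17/11)/19 = 17/209.
Numerically: ≈ 0.08134.
(Since a = 19 > μ = 1.54545, the bound 17/209 is < 1 and informative.)

P[X ≥ 19] ≤ 17/209 ≈ 0.08134.


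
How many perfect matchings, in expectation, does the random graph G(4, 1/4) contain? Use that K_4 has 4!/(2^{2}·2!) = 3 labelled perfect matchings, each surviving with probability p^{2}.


K_4 has 4!/(2^{2}·2!) = 3 labelled perfect matchings.
For each such perfect matching H, let X_H = 1 if all 2 edges of H are present in G. Then P[X_H = 1] = p^{2} = (1/4)^{2} = 1/16.
By linearity of expectation: E[X] = Σ_H E[X_H] = 3 · p^{2} = 3 · 1/16 = 3/16.
Numerically: E[X] ≈ 0.1875.

E[X] = 3 · (1/4)^{2} = 3/16 ≈ 0.1875.


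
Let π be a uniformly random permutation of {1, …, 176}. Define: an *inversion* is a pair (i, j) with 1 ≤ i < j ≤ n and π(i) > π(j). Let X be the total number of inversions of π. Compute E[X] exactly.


Write X = Σ X_I over the C(176, 2) = 15400 pairs i < j, with X_I the indicator of one inversion.
There are 15400 indicators.
For each fixed pair i < j, the values π(i) and π(j) are two distinct elements of {1, …, 176} in uniformly random order; by symmetry P[π(i) > π(j)] = 1/2.
By linearity: E[X] = 15400 · (1/2) = C(176, 2) · (1/2) = 15400/2 = 7700 ≈ 7700.000.

E[X] = 7700 = 7700.000.


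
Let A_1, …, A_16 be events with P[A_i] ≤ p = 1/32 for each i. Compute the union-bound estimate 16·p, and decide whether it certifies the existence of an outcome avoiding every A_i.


Union bound: P[∪_{i=1}^{16} A_i] ≤ Σ_i P[A_i] ≤ 16·p = 16·(1/32) = 1/2.
Numerically: 1/2 ≈ 0.500.
Is 1/2 < 1? YES.
Since P[∪ A_i] ≤ 1/2 < 1, the complement has P[∩ A_i^c] ≥ 1 − 1/2 = 1/2 > 0, so some outcome avoids every A_i.

16·p = 1/2 ≈ 0.500; existence CERTIFIED by the union bound.


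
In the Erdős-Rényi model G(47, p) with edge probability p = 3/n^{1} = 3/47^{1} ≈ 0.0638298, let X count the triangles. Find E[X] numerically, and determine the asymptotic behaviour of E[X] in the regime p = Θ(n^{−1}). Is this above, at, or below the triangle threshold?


Number of potential triangles: C(47, 3) = 16215.
Each occurs with probability p³ ≈ (0.0638298)³ ≈ 2.60057983e-04.
By linearity: E[X] = C(47, 3)·p³ ≈ 16215 · 2.60057983e-04 ≈ 4.216840.
Here α = 1, so p = 3/n is exactly at the triangle threshold p ~ 1/n. Asymptotically E[X] → c³/6 = 3³/6 = 9/2 ≈ 4.500000, a bounded constant. In this regime the triangle count is asymptotically Poisson(c³/6).

E[X] ≈ 4.216840; in regime p = Θ(1/n^{1}) E[X] stays bounded (at the triangle threshold p ~ 1/n).


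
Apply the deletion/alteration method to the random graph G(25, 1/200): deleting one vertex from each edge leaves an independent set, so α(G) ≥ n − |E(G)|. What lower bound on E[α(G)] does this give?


E[|E(G)|] = C(25, 2)·p = 300 · (1/200) = 3/2.
E[α(G)] ≥ n − E[|E(G)|] = 25 − 3/2 = 47/2.
Numerically: ≈ 23.50000.
(This is only a lower bound; the true E[α(G)] may be larger.)

E[α(G)] ≥ 47/2 ≈ 23.50000.


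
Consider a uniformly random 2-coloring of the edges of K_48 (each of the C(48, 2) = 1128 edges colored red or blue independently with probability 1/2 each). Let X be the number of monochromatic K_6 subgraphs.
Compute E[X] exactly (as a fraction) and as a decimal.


Let X = Σ_S X_S over the C(48, 6) = 12271512 subsets S of size 6, where X_S = 1 if the K_6 on S is monochromatic.
For a fixed S, the K_6 on S has C(6, 2) = 15 edges. P[all 15 edges red] = (1/2)^15, and likewise for blue, so P[monochromatic] = 2·(1/2)^15 = 2^{1 − 15} = 1/16384.
By linearity of expectation: E[X] = C(48, 6) · 2^{1 − 15} = 12271512 · 1/16384 = 1533939/2048.
Numerically: E[X] ≈ 748.99365.

E[X] = C(48,6)·2^(1−C(6,2)) = 1533939/2048 ≈ 748.99365.


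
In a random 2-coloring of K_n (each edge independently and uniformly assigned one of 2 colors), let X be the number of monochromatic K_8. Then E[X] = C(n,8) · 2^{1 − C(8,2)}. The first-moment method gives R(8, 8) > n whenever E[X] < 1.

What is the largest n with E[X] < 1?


We need C(n, 8) · 2^{1 − 28} < 1, i.e. C(n, 8) < 2^{28 − 1} = 134217728.
Check values of n near the boundary:
  n = 40: C(40, 8) = 76904685; 76904685 < 134217728? YES
  n = 41: C(41, 8) = 95548245; 95548245 < 134217728? YES
  n = 42: C(42, 8) = 118030185; 118030185 < 134217728? YES
  n = 43: C(43, 8) = 145008513; 145008513 < 134217728? NO
  n = 44: C(44, 8) = 177232627; 177232627 < 134217728? NO
The largest n with C(n, 8) < 134217728 is n = 42 (where E[X] = 118030185/134217728 ≈ 0.879). Hence R(8, 8) > 42, i.e. R(8, 8) ≥ 43.

Largest n = 42; hence R(8, 8) > 42.


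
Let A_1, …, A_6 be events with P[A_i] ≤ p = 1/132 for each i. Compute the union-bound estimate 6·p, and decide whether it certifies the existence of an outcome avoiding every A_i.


Union bound: P[∪_{i=1}^{6} A_i] ≤ Σ_i P[A_i] ≤ 6·p = 6·(1/132) = 1/22.
Numerically: 1/22 ≈ 0.045.
Is 1/22 < 1? YES.
Since P[∪ A_i] ≤ 1/22 < 1, the complement has P[∩ A_i^c] ≥ 1 − 1/22 = 21/22 > 0, so some outcome avoids every A_i.

6·p = 1/22 ≈ 0.045; existence CERTIFIED by the union bound.


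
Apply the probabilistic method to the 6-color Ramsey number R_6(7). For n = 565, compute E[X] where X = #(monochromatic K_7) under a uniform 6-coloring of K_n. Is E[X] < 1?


E[X] = C(565, 7) · 6^{1 − 21} = 3513212521235560 · 6^{−20} = 3513212521235560/3656158440062976.
As a reduced fraction: E[X] = 439151565154445/457019805007872 ≈ 0.96090.
Is E[X] < 1? YES.
Since E[X] < 1, there exists a 6-coloring of K_{565} with no monochromatic K_7; hence R_6(7) > 565.

E[X] = 439151565154445/457019805007872 ≈ 0.96090; E[X] < 1, so R_6(7) > 565.


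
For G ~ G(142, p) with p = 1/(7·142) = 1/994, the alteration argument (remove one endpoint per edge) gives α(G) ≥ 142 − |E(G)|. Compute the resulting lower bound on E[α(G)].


E[|E(G)|] = C(142, 2)·p = 10011 · (1/994) = 141/14.
E[α(G)] ≥ n − E[|E(G)|] = 142 − 141/14 = 1847/14.
Numerically: ≈ 131.9286.
(This is only a lower bound; the true E[α(G)] may be larger.)

E[α(G)] ≥ 1847/14 ≈ 131.9286.


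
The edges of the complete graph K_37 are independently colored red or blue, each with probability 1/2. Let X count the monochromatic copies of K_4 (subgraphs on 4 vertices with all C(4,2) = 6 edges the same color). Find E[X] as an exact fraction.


Let X = Σ_S X_S over the C(37, 4) = 66045 subsets S of size 4, where X_S = 1 if the K_4 on S is monochromatic.
For a fixed S, the K_4 on S has C(4, 2) = 6 edges. P[all 6 edges red] = (1/2)^6, and likewise for blue, so P[monochromatic] = 2·(1/2)^6 = 2^{1 − 6} = 1/32.
By linearity of expectation: E[X] = C(37, 4) · 2^{1 − 6} = 66045 · 1/32 = 66045/32.
Numerically: E[X] ≈ 2063.9062.

E[X] = C(37,4)·2^(1−C(4,2)) = 66045/32 ≈ 2063.9062.


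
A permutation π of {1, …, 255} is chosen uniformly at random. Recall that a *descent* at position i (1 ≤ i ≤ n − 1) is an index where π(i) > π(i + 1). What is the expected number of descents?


Write X = Σ X_I over i = 1, …, 254, with X_I the indicator of one descent.
There are 254 indicators.
For each fixed i, the pair (π(i), π(i+1)) is a uniformly random ordered pair of distinct values from {1, …, 255}; by symmetry P[π(i) > π(i+1)] = 1/2.
By linearity: E[X] = 254 · (1/2) = (255 − 1) · (1/2) = 127 ≈ 127.0000.

E[X] = 127 = 127.0000.


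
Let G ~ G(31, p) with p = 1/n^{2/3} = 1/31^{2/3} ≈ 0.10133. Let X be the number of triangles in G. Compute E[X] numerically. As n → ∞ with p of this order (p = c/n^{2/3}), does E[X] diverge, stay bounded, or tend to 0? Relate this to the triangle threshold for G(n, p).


Number of potential triangles: C(31, 3) = 4495.
Each occurs with probability p³ ≈ (0.10133)³ ≈ 1.0405827e-03.
By linearity: E[X] = C(31, 3)·p³ ≈ 4495 · 1.0405827e-03 ≈ 4.67742.
Since α = 2/3 < 1, p = c/n^{2/3} ≫ 1/n is above the triangle threshold p ~ 1/n. Asymptotically E[X] ~ (c³/6)·n^{3(1−α)} = (1³/6)·n^{1} → ∞; triangles are abundant w.h.p.

E[X] ≈ 4.67742; in regime p = Θ(1/n^{2/3}) E[X] diverges (above the triangle threshold p ~ 1/n).


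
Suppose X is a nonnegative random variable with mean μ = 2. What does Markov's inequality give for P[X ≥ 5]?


μ = E[X] = 2, a = 5.
Markov: P[X ≥ 5] ≤ μ/a = (2)/5 = 2/5.
Numerically: ≈ 0.400000.
(Since a = 5 > μ = 2.000000, the bound 2/5 is < 1 and informative.)

P[X ≥ 5] ≤ 2/5 ≈ 0.400000.


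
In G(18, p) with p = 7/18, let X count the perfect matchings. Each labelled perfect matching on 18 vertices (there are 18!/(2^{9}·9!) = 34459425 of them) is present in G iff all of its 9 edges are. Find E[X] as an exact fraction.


K_18 has 18!/(2^{9}·9!) = 34459425 labelled perfect matchings.
For each such perfect matching H, let X_H = 1 if all 9 edges of H are present in G. Then P[X_H = 1] = p^{9} = (7/18)^{9} = 40353607/198359290368.
By linearity: E[X] = Σ_H E[X_H] = 34459425 · p^{9} = 34459425 · 40353607/198359290368 = 17167433257975/2448880128.
Numerically: E[X] ≈ 7010.3.

E[X] = 34459425 · (7/18)^{9} = 17167433257975/2448880128 ≈ 7010.3.


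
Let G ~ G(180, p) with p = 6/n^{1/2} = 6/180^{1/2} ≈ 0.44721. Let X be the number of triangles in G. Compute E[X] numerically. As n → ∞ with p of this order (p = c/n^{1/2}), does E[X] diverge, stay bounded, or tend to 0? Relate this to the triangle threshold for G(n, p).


Number of potential triangles: C(180, 3) = 955860.
Each occurs with probability p³ ≈ (0.44721)³ ≈ 8.9442719e-02.
By linearity: E[X] = C(180, 3)·p³ ≈ 955860 · 8.9442719e-02 ≈ 85494.71748.
Since α = 1/2 < 1, p = c/n^{1/2} ≫ 1/n is above the triangle threshold p ~ 1/n. Asymptotically E[X] ~ (c³/6)·n^{3(1−α)} = (6³/6)·n^{1.5} → ∞; triangles are abundant w.h.p.

E[X] ≈ 85494.71748; in regime p = Θ(1/n^{1/2}) E[X] diverges (above the triangle threshold p ~ 1/n).


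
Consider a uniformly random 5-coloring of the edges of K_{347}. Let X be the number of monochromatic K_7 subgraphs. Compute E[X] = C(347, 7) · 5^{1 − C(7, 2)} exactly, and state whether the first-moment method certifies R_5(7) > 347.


E[X] = C(347, 7) · 5^{1 − 21} = 113090774900334 · 5^{−20} = 113090774900334/95367431640625.
As a reduced fraction: E[X] = 113090774900334/95367431640625 ≈ 1.186.
Is E[X] < 1? NO.
Since E[X] ≥ 1, the first-moment bound is inconclusive at n = 347; it does NOT by itself certify R_5(7) > 347.

E[X] = 113090774900334/95367431640625 ≈ 1.186; E[X] ≥ 1; first-moment method inconclusive here.


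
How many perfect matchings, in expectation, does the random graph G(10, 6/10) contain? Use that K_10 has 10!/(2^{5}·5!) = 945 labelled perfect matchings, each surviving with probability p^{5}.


K_10 has 10!/(2^{5}·5!) = 945 labelled perfect matchings.
For each such perfect matching H, let X_H = 1 if all 5 edges of H are present in G. Then P[X_H = 1] = p^{5} = (3/5)^{5} = 243/3125.
Summing the indicators: E[X] = Σ_H E[X_H] = 945 · p^{5} = 945 · 243/3125 = 45927/625.
Numerically: E[X] ≈ 73.483.

E[X] = 945 · (3/5)^{5} = 45927/625 ≈ 73.483.


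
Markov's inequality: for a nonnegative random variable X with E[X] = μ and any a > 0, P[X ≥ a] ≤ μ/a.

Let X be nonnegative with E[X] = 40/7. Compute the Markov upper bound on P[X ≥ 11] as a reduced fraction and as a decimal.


μ = E[X] = 40/7, a = 11.
Markov: P[X ≥ 11] ≤ μ/a = (40/7)/11 = 40/77.
Numerically: ≈ 0.5195.
(Since a = 11 > μ = 5.7143, the bound 40/77 is < 1 and informative.)

P[X ≥ 11] ≤ 40/77 ≈ 0.5195.


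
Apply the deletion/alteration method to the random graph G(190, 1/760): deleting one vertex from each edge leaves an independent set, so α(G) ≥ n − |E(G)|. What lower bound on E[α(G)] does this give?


E[|E(G)|] = C(190, 2)·p = 17955 · (1/760) = 189/8.
E[α(G)] ≥ n − E[|E(G)|] = 190 − 189/8 = 1331/8.
Numerically: ≈ 166.375.
(This is only a lower bound; the true E[α(G)] may be larger.)

E[α(G)] ≥ 1331/8 ≈ 166.375.


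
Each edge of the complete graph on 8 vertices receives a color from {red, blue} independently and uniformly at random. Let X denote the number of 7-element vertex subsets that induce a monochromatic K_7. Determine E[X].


Let X = Σ_S X_S over the C(8, 7) = 8 subsets S of size 7, where X_S = 1 if the K_7 on S is monochromatic.
For a fixed S, the K_7 on S has C(7, 2) = 21 edges. P[all 21 edges red] = (1/2)^21, and likewise for blue, so P[monochromatic] = 2·(1/2)^21 = 2^{1 − 21} = 1/1048576.
By linearity: E[X] = C(8, 7) · 2^{1 − 21} = 8 · 1/1048576 = 1/131072.
Numerically: E[X] ≈ 0.000008.

E[X] = C(8,7)·2^(1−C(7,2)) = 1/131072 ≈ 0.000008.


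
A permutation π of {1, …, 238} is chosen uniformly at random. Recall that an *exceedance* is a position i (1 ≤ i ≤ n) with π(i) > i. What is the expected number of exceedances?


Write X = Σ_{i=1}^{238} X_i, where X_i = 1_{π(i) > i}.
For each fixed i, π(i) is uniform over {1, …, 238} (marginal of a uniform permutation), so P[π(i) > i] = (n − i)/n. Summing: Σ_{i=1}^{238} (n − i)/n = (0 + 1 + … + 237)/238 = 238(238 − 1)/(2·238) = (238 − 1)/2.
Hence E[X] = Σ_{i=1}^{238} (238 − i)/238 = 237/2 ≈ 118.5000.

E[X] = 237/2 = 118.5000.


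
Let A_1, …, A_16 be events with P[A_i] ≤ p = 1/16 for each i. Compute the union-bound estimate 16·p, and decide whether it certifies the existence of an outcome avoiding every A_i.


Union bound: P[∪_{i=1}^{16} A_i] ≤ Σ_i P[A_i] ≤ 16·p = 16·(1/16) = 1.
Numerically: 1 ≈ 1.000.
Is 1 < 1? NO.
Since the bound 1 is ≥ 1, the union bound is uninformative here; it does NOT by itself certify existence.

16·p = 1 ≈ 1.000; existence NOT certified by the union bound.


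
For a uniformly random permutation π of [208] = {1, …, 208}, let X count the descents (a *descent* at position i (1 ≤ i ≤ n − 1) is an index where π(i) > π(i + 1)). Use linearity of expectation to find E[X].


Write X = Σ X_I over i = 1, …, 207, with X_I the indicator of one descent.
There are 207 indicators.
For each fixed i, the pair (π(i), π(i+1)) is a uniformly random ordered pair of distinct values from {1, …, 208}; by symmetry P[π(i) > π(i+1)] = 1/2.
By linearity: E[X] = 207 · (1/2) = (208 − 1) · (1/2) = 207/2 ≈ 103.500.

E[X] = 207/2 = 103.500.


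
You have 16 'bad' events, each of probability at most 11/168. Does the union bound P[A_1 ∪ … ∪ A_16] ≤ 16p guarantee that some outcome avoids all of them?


Union bound: P[∪_{i=1}^{16} A_i] ≤ Σ_i P[A_i] ≤ 16·p = 16·(11/168) = 22/21.
Numerically: 22/21 ≈ 1.04762.
Is 22/21 < 1? NO.
Since the bound 22/21 is ≥ 1, the union bound is uninformative here; it does NOT by itself certify existence.

16·p = 22/21 ≈ 1.04762; existence NOT certified by the union bound.


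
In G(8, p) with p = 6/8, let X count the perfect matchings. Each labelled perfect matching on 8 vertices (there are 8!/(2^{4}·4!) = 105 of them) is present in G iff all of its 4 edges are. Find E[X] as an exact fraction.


K_8 has 8!/(2^{4}·4!) = 105 labelled perfect matchings.
For each such perfect matching H, let X_H = 1 if all 4 edges of H are present in G. Then P[X_H = 1] = p^{4} = (3/4)^{4} = 81/256.
By linearity of expectation: E[X] = Σ_H E[X_H] = 105 · p^{4} = 105 · 81/256 = 8505/256.
Numerically: E[X] ≈ 33.22.

E[X] = 105 · (3/4)^{4} = 8505/256 ≈ 33.22.


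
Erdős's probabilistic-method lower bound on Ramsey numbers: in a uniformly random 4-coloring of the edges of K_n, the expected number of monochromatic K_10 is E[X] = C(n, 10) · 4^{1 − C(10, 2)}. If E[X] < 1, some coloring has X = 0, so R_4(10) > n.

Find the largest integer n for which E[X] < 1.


We need C(n, 10) · 4^{1 − 45} < 1, i.e. C(n, 10) < 4^{45 − 1} = 309485009821345068724781056.
Check values of n near the boundary:
  n = 2021: C(2021, 10) = 306347841644770462864800616; 306347841644770462864800616 < 309485009821345068724781056? YES
  n = 2022: C(2022, 10) = 307870445231474093395937796; 307870445231474093395937796 < 309485009821345068724781056? YES
  n = 2023: C(2023, 10) = 309399856285778485315440716; 309399856285778485315440716 < 309485009821345068724781056? YES
  n = 2024: C(2024, 10) = 310936101848269937576192656; 310936101848269937576192656 < 309485009821345068724781056? NO
  n = 2025: C(2025, 10) = 312479209053472269772600560; 312479209053472269772600560 < 309485009821345068724781056? NO
The largest n with C(n, 10) < 309485009821345068724781056 is n = 2023 (where E[X] = 77349964071444621328860179/77371252455336267181195264 ≈ 0.9997249). Hence R_4(10) > 2023, i.e. R_4(10) ≥ 2024.

Largest n = 2023; hence R_4(10) > 2023.


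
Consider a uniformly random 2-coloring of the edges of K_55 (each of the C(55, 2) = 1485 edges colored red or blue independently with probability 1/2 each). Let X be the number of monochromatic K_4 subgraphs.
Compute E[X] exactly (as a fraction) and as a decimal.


Let X = Σ_S X_S over the C(55, 4) = 341055 subsets S of size 4, where X_S = 1 if the K_4 on S is monochromatic.
For a fixed S, the K_4 on S has C(4, 2) = 6 edges. P[all 6 edges red] = (1/2)^6, and likewise for blue, so P[monochromatic] = 2·(1/2)^6 = 2^{1 − 6} = 1/32.
By linearity of expectation: E[X] = C(55, 4) · 2^{1 − 6} = 341055 · 1/32 = 341055/32.
Numerically: E[X] ≈ 10657.969.

E[X] = C(55,4)·2^(1−C(4,2)) = 341055/32 ≈ 10657.969.


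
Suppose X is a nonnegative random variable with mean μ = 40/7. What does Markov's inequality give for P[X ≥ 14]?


μ = E[X] = 40/7, a = 14.
Markov: P[X ≥ 14] ≤ μ/a = (40/7)/14 = 20/49.
Numerically: ≈ 0.40816.
(Since a = 14 > μ = 5.71429, the bound 20/49 is < 1 and informative.)

P[X ≥ 14] ≤ 20/49 ≈ 0.40816.


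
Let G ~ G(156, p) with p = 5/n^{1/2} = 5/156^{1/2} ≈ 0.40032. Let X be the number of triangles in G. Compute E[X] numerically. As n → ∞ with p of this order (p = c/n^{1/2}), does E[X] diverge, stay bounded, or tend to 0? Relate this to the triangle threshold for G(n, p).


Number of potential triangles: C(156, 3) = 620620.
Each occurs with probability p³ ≈ (0.40032)³ ≈ 6.41539078e-02.
By linearity: E[X] = C(156, 3)·p³ ≈ 620620 · 6.41539078e-02 ≈ 39815.198243.
Since α = 1/2 < 1, p = c/n^{1/2} ≫ 1/n is above the triangle threshold p ~ 1/n. Asymptotically E[X] ~ (c³/6)·n^{3(1−α)} = (5³/6)·n^{1.5} → ∞; triangles are abundant w.h.p.

E[X] ≈ 39815.198243; in regime p = Θ(1/n^{1/2}) E[X] diverges (above the triangle threshold p ~ 1/n).


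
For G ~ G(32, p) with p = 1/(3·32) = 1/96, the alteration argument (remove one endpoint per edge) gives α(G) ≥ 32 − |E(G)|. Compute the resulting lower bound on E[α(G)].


E[|E(G)|] = C(32, 2)·p = 496 · (1/96) = 31/6.
E[α(G)] ≥ n − E[|E(G)|] = 32 − 31/6 = 161/6.
Numerically: ≈ 26.833333.
(This is only a lower bound; the true E[α(G)] may be larger.)

E[α(G)] ≥ 161/6 ≈ 26.833333.


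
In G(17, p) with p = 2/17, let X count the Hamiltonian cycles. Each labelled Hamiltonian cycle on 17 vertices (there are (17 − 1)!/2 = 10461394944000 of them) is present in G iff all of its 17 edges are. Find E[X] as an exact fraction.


K_17 has (17 − 1)!/2 = 10461394944000 labelled Hamiltonian cycles.
For each such Hamiltonian cycle H, let X_H = 1 if all 17 edges of H are present in G. Then P[X_H = 1] = p^{17} = (2/17)^{17} = 131072/827240261886336764177.
Summing the indicators: E[X] = Σ_H E[X_H] = 10461394944000 · p^{17} = 10461394944000 · 131072/827240261886336764177 = 1371195958099968000/827240261886336764177.
Numerically: E[X] ≈ 0.00166.

E[X] = 10461394944000 · (2/17)^{17} = 1371195958099968000/827240261886336764177 ≈ 0.00166.


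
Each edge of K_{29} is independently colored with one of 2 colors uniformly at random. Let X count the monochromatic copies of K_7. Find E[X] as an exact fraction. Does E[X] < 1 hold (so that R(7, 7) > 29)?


E[X] = C(29, 7) · 2^{1 − 21} = 1560780 · 2^{−20} = 1560780/1048576.
As a reduced fraction: E[X] = 390195/262144 ≈ 1.4884758.
Is E[X] < 1? NO.
Since E[X] ≥ 1, the first-moment bound is inconclusive at n = 29; it does NOT by itself certify R(7, 7) > 29.

E[X] = 390195/262144 ≈ 1.4884758; E[X] ≥ 1; first-moment method inconclusive here.


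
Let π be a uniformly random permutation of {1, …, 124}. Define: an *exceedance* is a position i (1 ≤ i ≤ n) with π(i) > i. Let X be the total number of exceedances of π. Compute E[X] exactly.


Write X = Σ_{i=1}^{124} X_i, where X_i = 1_{π(i) > i}.
For each fixed i, π(i) is uniform over {1, …, 124} (marginal of a uniform permutation), so P[π(i) > i] = (n − i)/n. Summing: Σ_{i=1}^{124} (n − i)/n = (0 + 1 + … + 123)/124 = 124(124 − 1)/(2·124) = (124 − 1)/2.
Hence E[X] = Σ_{i=1}^{124} (124 − i)/124 = 123/2 ≈ 61.5000.

E[X] = 123/2 = 61.5000.


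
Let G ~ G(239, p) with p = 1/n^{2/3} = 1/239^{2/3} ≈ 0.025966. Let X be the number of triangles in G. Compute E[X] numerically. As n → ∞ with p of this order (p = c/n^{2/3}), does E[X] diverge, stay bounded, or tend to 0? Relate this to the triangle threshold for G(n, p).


Number of potential triangles: C(239, 3) = 2246839.
Each occurs with probability p³ ≈ (0.025966)³ ≈ 1.7506696e-05.
By linearity: E[X] = C(239, 3)·p³ ≈ 2246839 · 1.7506696e-05 ≈ 39.33473.
Since α = 2/3 < 1, p = c/n^{2/3} ≫ 1/n is above the triangle threshold p ~ 1/n. Asymptotically E[X] ~ (c³/6)·n^{3(1−α)} = (1³/6)·n^{1} → ∞; triangles are abundant w.h.p.

E[X] ≈ 39.33473; in regime p = Θ(1/n^{2/3}) E[X] diverges (above the triangle threshold p ~ 1/n).


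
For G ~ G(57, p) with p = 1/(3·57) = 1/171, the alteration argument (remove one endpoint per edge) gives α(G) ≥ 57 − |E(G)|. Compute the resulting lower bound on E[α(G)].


E[|E(G)|] = C(57, 2)·p = 1596 · (1/171) = 28/3.
E[α(G)] ≥ n − E[|E(G)|] = 57 − 28/3 = 143/3.
Numerically: ≈ 47.666667.
(This is only a lower bound; the true E[α(G)] may be larger.)

E[α(G)] ≥ 143/3 ≈ 47.666667.


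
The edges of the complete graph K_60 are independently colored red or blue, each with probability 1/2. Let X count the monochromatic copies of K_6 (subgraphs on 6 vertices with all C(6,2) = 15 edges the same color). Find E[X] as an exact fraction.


Let X = Σ_S X_S over the C(60, 6) = 50063860 subsets S of size 6, where X_S = 1 if the K_6 on S is monochromatic.
For a fixed S, the K_6 on S has C(6, 2) = 15 edges. P[all 15 edges red] = (1/2)^15, and likewise for blue, so P[monochromatic] = 2·(1/2)^15 = 2^{1 − 15} = 1/16384.
By linearity: E[X] = C(60, 6) · 2^{1 − 15} = 50063860 · 1/16384 = 12515965/4096.
Numerically: E[X] ≈ 3055.656.

E[X] = C(60,6)·2^(1−C(6,2)) = 12515965/4096 ≈ 3055.656.


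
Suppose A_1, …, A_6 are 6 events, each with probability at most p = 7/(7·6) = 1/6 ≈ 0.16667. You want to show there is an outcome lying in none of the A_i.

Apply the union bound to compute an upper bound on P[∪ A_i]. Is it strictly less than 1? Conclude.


Union bound: P[∪_{i=1}^{6} A_i] ≤ Σ_i P[A_i] ≤ 6·p = 6·(1/6) = 1.
Numerically: 1 ≈ 1.00000.
Is 1 < 1? NO.
Since the bound 1 is ≥ 1, the union bound is uninformative here; it does NOT by itself certify existence.

6·p = 1 ≈ 1.00000; existence NOT certified by the union bound.


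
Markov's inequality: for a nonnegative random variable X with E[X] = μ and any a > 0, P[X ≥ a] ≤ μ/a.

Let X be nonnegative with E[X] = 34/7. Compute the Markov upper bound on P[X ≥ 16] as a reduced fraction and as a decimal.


μ = E[X] = 34/7, a = 16.
Markov: P[X ≥ 16] ≤ μ/a = (34/7)/16 = 17/56.
Numerically: ≈ 0.303571.
(Since a = 16 > μ = 4.857143, the bound 17/56 is < 1 and informative.)

P[X ≥ 16] ≤ 17/56 ≈ 0.303571.


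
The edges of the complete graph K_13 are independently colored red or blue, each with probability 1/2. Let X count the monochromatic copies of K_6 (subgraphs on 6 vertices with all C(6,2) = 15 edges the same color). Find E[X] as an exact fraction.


Let X = Σ_S X_S over the C(13, 6) = 1716 subsets S of size 6, where X_S = 1 if the K_6 on S is monochromatic.
For a fixed S, the K_6 on S has C(6, 2) = 15 edges. P[all 15 edges red] = (1/2)^15, and likewise for blue, so P[monochromatic] = 2·(1/2)^15 = 2^{1 − 15} = 1/16384.
By linearity of expectation: E[X] = C(13, 6) · 2^{1 − 15} = 1716 · 1/16384 = 429/4096.
Numerically: E[X] ≈ 0.104736.

E[X] = C(13,6)·2^(1−C(6,2)) = 429/4096 ≈ 0.104736.


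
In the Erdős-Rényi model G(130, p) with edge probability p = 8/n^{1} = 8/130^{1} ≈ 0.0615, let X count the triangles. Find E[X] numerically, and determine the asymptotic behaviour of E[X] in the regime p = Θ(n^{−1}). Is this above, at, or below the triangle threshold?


Number of potential triangles: C(130, 3) = 357760.
Each occurs with probability p³ ≈ (0.0615)³ ≈ 2.33045e-04.
By linearity: E[X] = C(130, 3)·p³ ≈ 357760 · 2.33045e-04 ≈ 83.374.
Here α = 1, so p = 8/n is exactly at the triangle threshold p ~ 1/n. Asymptotically E[X] → c³/6 = 8³/6 = 256/3 ≈ 85.333, a bounded constant. In this regime the triangle count is asymptotically Poisson(c³/6).

E[X] ≈ 83.374; in regime p = Θ(1/n^{1}) E[X] stays bounded (at the triangle threshold p ~ 1/n).
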